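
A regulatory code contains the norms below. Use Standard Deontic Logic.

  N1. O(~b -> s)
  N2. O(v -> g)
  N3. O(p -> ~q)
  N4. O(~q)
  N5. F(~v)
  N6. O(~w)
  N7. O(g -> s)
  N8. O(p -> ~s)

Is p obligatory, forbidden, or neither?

Forbidden

F(~v) at premise 5 means O(v).
Applying K to premise 2 (O(v -> g)) and O(v) yields O(g).
With premise 7, O(g -> s), the K-axiom yields O(s).
Premise 8, O(p -> ~s), contraposes to O(s -> ~p); with O(s) we get O(~p).
Premises 1, 3, 4, 6 do not contribute to this derivation.
Thus O(~p), which is F(p): p is forbidden.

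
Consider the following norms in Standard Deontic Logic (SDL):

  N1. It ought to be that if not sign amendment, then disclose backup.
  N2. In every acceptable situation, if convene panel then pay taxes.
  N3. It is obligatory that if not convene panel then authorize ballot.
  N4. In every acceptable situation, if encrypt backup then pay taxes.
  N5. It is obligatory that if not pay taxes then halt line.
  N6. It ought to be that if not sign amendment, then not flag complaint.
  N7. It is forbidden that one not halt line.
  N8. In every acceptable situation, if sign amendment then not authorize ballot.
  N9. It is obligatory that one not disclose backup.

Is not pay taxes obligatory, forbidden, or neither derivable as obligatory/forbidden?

Forbidden

Premise 9 gives O(¬disclose_backup).
Premise 1, O(¬sign_amendment → disclose_backup), contraposes to O(¬disclose_backup → sign_amendment); with O(¬disclose_backup) we get O(sign_amendment).
From O(sign_amendment) and premise 8, O(sign_amendment → ¬authorize_ballot), we obtain O(¬authorize_ballot).
Premise 3, O(¬convene_panel → authorize_ballot), contraposes to O(¬authorize_ballot → convene_panel); with O(¬authorize_ballot) we get O(convene_panel).
Premise 2 is O(convene_panel → pay_taxes); since O(convene_panel), deontic closure gives O(pay_taxes).
Premises 4, 5, 6, 7 do not contribute to this derivation.
Thus O(pay_taxes), which is F(¬pay_taxes): ¬pay_taxes is forbidden.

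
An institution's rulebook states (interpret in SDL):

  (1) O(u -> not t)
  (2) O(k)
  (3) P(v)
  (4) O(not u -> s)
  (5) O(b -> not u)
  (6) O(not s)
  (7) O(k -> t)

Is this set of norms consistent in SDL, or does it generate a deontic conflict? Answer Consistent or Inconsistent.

Inconsistent

Premise 2 gives O(k).
From O(k) and premise 7, O(k -> t), we obtain O(t).
Premise 1, O(u -> not t), contraposes to O(t -> not u); with O(t) we get O(not u).
Applying K to premise 4 (O(not u -> s)) and O(not u) yields O(s).
But premise 6 directly asserts O(not s).
We now have both O(s) and O(not s) — s is simultaneously obligatory and forbidden, violating the D-axiom.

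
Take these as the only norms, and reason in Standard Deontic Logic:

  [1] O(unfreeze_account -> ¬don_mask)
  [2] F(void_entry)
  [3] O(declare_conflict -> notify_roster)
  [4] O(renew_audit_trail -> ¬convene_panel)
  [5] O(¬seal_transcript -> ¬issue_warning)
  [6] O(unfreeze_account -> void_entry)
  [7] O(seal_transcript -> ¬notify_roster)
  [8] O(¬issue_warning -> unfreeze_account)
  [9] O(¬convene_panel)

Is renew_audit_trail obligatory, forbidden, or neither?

Premise 4 is O(renew_audit_trail -> ¬convene_panel); even if O(¬convene_panel) held, inferring O(renew_audit_trail) would be affirming the consequent — invalid.
No premise or chain of K-axiom applications forces O(renew_audit_trail), and none forces O(¬renew_audit_trail). So renew_audit_trail is neither obligatory nor forbidden under these norms.

Neither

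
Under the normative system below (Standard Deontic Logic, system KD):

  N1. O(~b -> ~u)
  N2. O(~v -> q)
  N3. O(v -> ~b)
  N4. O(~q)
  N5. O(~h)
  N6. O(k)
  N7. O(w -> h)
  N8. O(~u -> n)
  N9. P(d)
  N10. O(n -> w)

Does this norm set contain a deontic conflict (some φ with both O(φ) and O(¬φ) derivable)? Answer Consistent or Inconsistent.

Inconsistent

From premise 4 we have O(~q).
Premise 2 is O(~v -> q); contrapositively O(~q -> v). Since O(~q) holds, K gives O(v).
From O(v) and premise 3, O(v -> ~b), we obtain O(~b).
With premise 1, O(~b -> ~u), the K-axiom yields O(~u).
Applying K to premise 8 (O(~u -> n)) and O(~u) yields O(n).
With premise 10, O(n -> w), the K-axiom yields O(w).
Premise 7 is O(w -> h); since O(w), deontic closure gives O(h).
But premise 5 directly asserts O(~h).
We now have both O(h) and O(~h) — h is simultaneously obligatory and forbidden, violating the D-axiom.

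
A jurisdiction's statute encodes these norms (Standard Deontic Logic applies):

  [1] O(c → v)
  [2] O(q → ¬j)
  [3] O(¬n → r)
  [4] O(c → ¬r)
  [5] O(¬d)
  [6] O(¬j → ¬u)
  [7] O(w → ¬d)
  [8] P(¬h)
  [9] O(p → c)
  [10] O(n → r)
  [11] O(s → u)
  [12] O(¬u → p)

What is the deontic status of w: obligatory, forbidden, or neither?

Premise 7 is O(w → ¬d); even if O(¬d) held, inferring O(w) would be affirming the consequent — invalid.
No premise or chain of K-axiom applications forces O(w), and none forces O(¬w). So w is neither obligatory nor forbidden under these norms.

Neither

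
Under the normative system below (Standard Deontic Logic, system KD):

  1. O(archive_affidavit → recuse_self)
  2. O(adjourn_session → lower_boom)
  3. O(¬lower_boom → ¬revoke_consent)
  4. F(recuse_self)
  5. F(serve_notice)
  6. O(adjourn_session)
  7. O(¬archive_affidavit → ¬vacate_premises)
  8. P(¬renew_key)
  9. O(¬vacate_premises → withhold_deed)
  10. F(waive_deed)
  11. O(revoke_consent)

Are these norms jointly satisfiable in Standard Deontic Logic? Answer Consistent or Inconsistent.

Premise 3 is O(¬lower_boom → ¬revoke_consent), but O(¬lower_boom) is not derivable from the premises, so it does not yield O(¬revoke_consent).
So O(¬revoke_consent) is not derivable, and the apparent clash with O(revoke_consent) does not arise.
A world satisfying every obligation exists (e.g. adjourn_session=true, archive_affidavit=false, lower_boom=true, recuse_self=false, renew_key=false, revoke_consent=true, serve_notice=false, vacate_premises=false, waive_deed=false, withhold_deed=true); no atom is both obligatory and forbidden, so the set is consistent.

Consistent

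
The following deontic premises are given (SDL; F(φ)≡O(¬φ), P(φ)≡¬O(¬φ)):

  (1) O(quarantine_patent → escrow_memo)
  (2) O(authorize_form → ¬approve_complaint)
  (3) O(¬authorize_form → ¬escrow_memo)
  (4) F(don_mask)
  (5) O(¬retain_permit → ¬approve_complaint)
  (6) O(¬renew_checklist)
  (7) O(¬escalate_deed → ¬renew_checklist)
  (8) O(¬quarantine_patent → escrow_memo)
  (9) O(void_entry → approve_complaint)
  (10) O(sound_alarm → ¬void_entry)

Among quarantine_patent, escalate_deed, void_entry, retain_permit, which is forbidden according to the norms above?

void_entry

By case analysis on ¬quarantine_patent: premise 8 gives O(¬quarantine_patent → escrow_memo) and premise 1 gives O(quarantine_patent → escrow_memo), so O(escrow_memo) either way.
Premise 3, O(¬authorize_form → ¬escrow_memo), contraposes to O(escrow_memo → authorize_form); with O(escrow_memo) we get O(authorize_form).
With premise 2, O(authorize_form → ¬approve_complaint), the K-axiom yields O(¬approve_complaint).
Premise 9 is O(void_entry → approve_complaint); contrapositively O(¬approve_complaint → ¬void_entry). Since O(¬approve_complaint) holds, K gives O(¬void_entry).
So O(¬void_entry) holds, i.e. void_entry is forbidden. None of the other listed options is forbidden under the premises.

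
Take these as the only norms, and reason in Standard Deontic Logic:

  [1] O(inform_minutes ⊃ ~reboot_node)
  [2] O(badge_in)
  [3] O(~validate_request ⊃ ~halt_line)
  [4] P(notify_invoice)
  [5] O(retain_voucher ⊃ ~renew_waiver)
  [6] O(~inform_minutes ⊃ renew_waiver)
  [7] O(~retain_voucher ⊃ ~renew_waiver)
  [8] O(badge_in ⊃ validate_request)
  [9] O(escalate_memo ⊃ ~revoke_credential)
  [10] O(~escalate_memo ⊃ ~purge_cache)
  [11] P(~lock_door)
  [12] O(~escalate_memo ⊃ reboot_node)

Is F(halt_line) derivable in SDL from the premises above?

No

Premise 3 is O(~validate_request ⊃ ~halt_line), but O(~validate_request) is not derivable from the premises, so it does not yield O(~halt_line).
No other premise forces O(~halt_line). An ideal world satisfying every premise can still have halt_line true, so F(halt_line) is not derivable.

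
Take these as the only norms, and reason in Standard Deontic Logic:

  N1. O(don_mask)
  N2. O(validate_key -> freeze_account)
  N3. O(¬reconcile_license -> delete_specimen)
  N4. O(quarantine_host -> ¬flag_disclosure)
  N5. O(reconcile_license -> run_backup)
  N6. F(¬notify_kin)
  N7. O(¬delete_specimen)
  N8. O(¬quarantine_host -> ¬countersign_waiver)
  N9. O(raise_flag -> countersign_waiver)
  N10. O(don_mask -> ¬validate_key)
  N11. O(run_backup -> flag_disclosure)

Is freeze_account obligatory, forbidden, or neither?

Neither

Premise 2 is O(validate_key -> freeze_account), but O(validate_key) is not derivable from the premises, so it does not yield O(freeze_account).
No premise or chain of K-axiom applications forces O(freeze_account), and none forces O(¬freeze_account). So freeze_account is neither obligatory nor forbidden under these norms.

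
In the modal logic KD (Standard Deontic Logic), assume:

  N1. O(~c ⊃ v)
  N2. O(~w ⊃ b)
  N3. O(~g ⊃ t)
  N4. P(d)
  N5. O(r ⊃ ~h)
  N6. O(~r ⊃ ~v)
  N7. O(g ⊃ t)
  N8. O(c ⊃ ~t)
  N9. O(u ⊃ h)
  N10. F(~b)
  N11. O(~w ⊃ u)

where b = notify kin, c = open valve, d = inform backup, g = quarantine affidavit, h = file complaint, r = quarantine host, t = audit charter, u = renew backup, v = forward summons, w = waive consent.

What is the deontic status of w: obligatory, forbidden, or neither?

Obligatory

Premises 7 and 3 are O(g ⊃ t) and O(~g ⊃ t); every ideal world satisfies g or ~g, so in either case t holds — hence O(t).
Premise 8, O(c ⊃ ~t), contraposes to O(t ⊃ ~c); with O(t) we get O(~c).
Applying K to premise 1 (O(~c ⊃ v)) and O(~c) yields O(v).
Premise 6 is O(~r ⊃ ~v); contrapositively O(v ⊃ r). Since O(v) holds, K gives O(r).
Premise 5 is O(r ⊃ ~h); since O(r), deontic closure gives O(~h).
Premise 9, O(u ⊃ h), contraposes to O(~h ⊃ ~u); with O(~h) we get O(~u).
The contrapositive of premise 11 (O(~w ⊃ u)) is O(~u ⊃ w), and O(~u) is already established, so O(w).
Premises 2, 4, 10 do not contribute to this derivation.
Hence w is obligatory.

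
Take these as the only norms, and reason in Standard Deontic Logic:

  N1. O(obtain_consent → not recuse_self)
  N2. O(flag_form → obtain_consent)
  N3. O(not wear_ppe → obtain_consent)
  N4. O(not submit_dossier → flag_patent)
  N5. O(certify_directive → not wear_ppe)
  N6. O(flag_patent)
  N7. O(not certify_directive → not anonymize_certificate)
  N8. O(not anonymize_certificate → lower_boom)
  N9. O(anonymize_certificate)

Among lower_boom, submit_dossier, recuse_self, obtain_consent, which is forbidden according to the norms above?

Premise 9 gives O(anonymize_certificate).
Premise 7, O(not certify_directive → not anonymize_certificate), contraposes to O(anonymize_certificate → certify_directive); with O(anonymize_certificate) we get O(certify_directive).
With premise 5, O(certify_directive → not wear_ppe), the K-axiom yields O(not wear_ppe).
Applying K to premise 3 (O(not wear_ppe → obtain_consent)) and O(not wear_ppe) yields O(obtain_consent).
Applying K to premise 1 (O(obtain_consent → not recuse_self)) and O(obtain_consent) yields O(not recuse_self).
So O(not recuse_self) holds, i.e. recuse_self is forbidden. None of the other listed options is forbidden under the premises.

recuse_self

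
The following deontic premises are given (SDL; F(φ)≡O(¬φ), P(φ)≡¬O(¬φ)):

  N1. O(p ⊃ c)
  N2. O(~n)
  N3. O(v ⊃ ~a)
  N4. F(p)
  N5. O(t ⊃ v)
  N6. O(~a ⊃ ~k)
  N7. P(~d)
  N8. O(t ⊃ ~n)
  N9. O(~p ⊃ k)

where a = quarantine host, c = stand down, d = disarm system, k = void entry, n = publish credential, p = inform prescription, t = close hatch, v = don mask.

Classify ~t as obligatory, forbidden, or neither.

Obligatory

Premise 4 is F(p), i.e. O(~p).
Applying K to premise 9 (O(~p ⊃ k)) and O(~p) yields O(k).
The contrapositive of premise 6 (O(~a ⊃ ~k)) is O(k ⊃ a), and O(k) is already established, so O(a).
Premise 3 is O(v ⊃ ~a); contrapositively O(a ⊃ ~v). Since O(a) holds, K gives O(~v).
The contrapositive of premise 5 (O(t ⊃ v)) is O(~v ⊃ ~t), and O(~v) is already established, so O(~t).
Premises 1, 2, 7, 8 do not contribute to this derivation.
Hence ~t is obligatory.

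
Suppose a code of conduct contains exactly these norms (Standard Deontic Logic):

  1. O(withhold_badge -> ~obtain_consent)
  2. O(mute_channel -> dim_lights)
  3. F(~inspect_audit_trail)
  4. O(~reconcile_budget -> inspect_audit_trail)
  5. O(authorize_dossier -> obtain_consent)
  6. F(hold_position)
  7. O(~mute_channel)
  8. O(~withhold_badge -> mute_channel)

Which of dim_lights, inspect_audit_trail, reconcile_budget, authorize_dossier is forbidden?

From premise 7 we have O(~mute_channel).
The contrapositive of premise 8 (O(~withhold_badge -> mute_channel)) is O(~mute_channel -> withhold_badge), and O(~mute_channel) is already established, so O(withhold_badge).
With premise 1, O(withhold_badge -> ~obtain_consent), the K-axiom yields O(~obtain_consent).
Premise 5 is O(authorize_dossier -> obtain_consent); contrapositively O(~obtain_consent -> ~authorize_dossier). Since O(~obtain_consent) holds, K gives O(~authorize_dossier).
So O(~authorize_dossier) holds, i.e. authorize_dossier is forbidden. None of the other listed options is forbidden under the premises.

authorize_dossier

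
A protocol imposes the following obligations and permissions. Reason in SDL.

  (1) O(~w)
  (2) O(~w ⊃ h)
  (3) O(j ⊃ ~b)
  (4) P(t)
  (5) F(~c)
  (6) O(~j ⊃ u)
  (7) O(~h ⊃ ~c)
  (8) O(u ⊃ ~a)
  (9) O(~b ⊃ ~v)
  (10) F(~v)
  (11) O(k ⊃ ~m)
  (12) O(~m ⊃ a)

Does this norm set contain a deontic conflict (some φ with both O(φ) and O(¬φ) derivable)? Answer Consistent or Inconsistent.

Premise 7 is O(~h ⊃ ~c), but O(~h) is not derivable from the premises, so it does not yield O(~c).
So O(~c) is not derivable, and the apparent clash with O(c) does not arise.
A world satisfying every obligation exists (e.g. a=false, b=true, c=true, h=true, j=false, k=false, m=true, t=false, u=true, v=true, w=false); no atom is both obligatory and forbidden, so the set is consistent.

Consistent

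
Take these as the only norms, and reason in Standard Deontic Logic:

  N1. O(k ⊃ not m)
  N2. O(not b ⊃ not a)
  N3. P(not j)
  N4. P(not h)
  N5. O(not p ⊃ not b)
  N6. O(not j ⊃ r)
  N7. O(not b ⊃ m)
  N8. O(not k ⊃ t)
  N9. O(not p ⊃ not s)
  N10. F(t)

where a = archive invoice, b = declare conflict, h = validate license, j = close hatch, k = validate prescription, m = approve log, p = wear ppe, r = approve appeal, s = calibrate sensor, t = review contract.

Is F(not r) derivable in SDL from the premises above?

Premise 6 is O(not j ⊃ r), but O(not j) is not derivable from the premises (the permission P(not j) asserts only not O(j), not O(not j)), so it does not yield O(r).
No other premise forces O(r). An ideal world satisfying every premise can still have not r true, so F(not r) is not derivable.

No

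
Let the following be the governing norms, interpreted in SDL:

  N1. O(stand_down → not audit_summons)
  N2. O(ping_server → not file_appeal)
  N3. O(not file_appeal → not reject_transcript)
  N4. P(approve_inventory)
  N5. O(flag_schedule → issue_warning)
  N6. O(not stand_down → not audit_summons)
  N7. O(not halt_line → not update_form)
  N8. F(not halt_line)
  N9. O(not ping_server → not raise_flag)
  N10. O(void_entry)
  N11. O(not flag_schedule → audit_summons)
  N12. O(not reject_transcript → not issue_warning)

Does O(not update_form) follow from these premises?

Premise 7 is O(not halt_line → not update_form), but O(not halt_line) is not derivable from the premises, so it does not yield O(not update_form).
No other premise forces O(not update_form). An ideal world satisfying every premise can still have not update_form false, so O(not update_form) is not derivable.

No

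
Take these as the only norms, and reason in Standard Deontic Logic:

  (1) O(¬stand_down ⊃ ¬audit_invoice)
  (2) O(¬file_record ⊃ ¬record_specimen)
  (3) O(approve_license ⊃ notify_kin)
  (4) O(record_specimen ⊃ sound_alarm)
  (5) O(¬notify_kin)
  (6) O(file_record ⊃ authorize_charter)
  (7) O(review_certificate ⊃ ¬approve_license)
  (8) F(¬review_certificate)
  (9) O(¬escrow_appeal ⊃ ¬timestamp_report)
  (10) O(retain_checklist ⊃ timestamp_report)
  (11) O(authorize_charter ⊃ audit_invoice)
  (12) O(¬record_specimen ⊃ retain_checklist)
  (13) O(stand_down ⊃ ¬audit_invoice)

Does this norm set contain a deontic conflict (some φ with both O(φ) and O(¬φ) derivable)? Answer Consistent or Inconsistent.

Premise 3 is O(approve_license ⊃ notify_kin), but O(approve_license) is not derivable from the premises, so it does not yield O(notify_kin).
So O(notify_kin) is not derivable, and the apparent clash with O(¬notify_kin) does not arise.
A world satisfying every obligation exists (e.g. approve_license=false, audit_invoice=false, authorize_charter=false, escrow_appeal=true, file_record=false, notify_kin=false, record_specimen=false, retain_checklist=true, review_certificate=true, sound_alarm=false, stand_down=false, timestamp_report=true); no atom is both obligatory and forbidden, so the set is consistent.

Consistent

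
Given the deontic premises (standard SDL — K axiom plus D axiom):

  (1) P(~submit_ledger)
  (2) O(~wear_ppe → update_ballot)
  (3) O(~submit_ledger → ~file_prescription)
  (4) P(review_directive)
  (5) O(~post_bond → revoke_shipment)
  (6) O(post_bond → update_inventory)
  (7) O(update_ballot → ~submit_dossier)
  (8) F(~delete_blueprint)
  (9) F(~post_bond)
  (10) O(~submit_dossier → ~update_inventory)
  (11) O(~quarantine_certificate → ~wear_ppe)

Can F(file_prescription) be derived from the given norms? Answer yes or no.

Premise 3 is O(~submit_ledger → ~file_prescription), but O(~submit_ledger) is not derivable from the premises (the permission P(~submit_ledger) asserts only ~O(submit_ledger), not O(~submit_ledger)), so it does not yield O(~file_prescription).
No other premise forces O(~file_prescription). An ideal world satisfying every premise can still have file_prescription true, so F(file_prescription) is not derivable.

No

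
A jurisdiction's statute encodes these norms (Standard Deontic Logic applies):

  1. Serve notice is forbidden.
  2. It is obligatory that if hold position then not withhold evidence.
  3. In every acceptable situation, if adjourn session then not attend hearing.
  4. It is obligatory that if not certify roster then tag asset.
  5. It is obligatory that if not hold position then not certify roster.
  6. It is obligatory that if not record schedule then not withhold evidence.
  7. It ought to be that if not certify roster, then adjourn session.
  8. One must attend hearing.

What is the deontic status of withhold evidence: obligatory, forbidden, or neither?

Premise 8 gives O(attend_hearing).
Premise 3 is O(adjourn_session → ¬attend_hearing); contrapositively O(attend_hearing → ¬adjourn_session). Since O(attend_hearing) holds, K gives O(¬adjourn_session).
Premise 7, O(¬certify_roster → adjourn_session), contraposes to O(¬adjourn_session → certify_roster); with O(¬adjourn_session) we get O(certify_roster).
Premise 5 is O(¬hold_position → ¬certify_roster); contrapositively O(certify_roster → hold_position). Since O(certify_roster) holds, K gives O(hold_position).
With premise 2, O(hold_position → ¬withhold_evidence), the K-axiom yields O(¬withhold_evidence).
Premises 1, 4, 6 do not contribute to this derivation.
Thus O(¬withhold_evidence), which is F(withhold_evidence): withhold_evidence is forbidden.

Forbidden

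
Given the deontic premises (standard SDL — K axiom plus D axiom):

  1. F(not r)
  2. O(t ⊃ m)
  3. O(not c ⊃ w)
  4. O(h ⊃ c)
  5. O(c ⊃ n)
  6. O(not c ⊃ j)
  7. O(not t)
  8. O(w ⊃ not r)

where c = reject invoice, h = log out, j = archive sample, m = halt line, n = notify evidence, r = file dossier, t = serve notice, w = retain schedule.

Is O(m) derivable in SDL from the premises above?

No

Premise 2 is O(t ⊃ m), but O(t) is not derivable from the premises, so it does not yield O(m).
No other premise forces O(m). An ideal world satisfying every premise can still have m false, so O(m) is not derivable.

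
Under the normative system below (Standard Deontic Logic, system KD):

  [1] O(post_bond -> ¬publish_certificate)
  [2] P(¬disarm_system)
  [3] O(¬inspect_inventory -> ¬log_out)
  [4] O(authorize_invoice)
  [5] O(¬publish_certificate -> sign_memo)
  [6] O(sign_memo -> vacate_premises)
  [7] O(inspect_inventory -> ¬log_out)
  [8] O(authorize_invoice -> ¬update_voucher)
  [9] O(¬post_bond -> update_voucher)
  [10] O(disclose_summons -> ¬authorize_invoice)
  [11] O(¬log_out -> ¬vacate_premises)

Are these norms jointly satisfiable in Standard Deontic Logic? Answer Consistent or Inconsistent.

Inconsistent

By case analysis on inspect_inventory: premise 7 gives O(inspect_inventory -> ¬log_out) and premise 3 gives O(¬inspect_inventory -> ¬log_out), so O(¬log_out) either way.
From O(¬log_out) and premise 11, O(¬log_out -> ¬vacate_premises), we obtain O(¬vacate_premises).
Premise 6, O(sign_memo -> vacate_premises), contraposes to O(¬vacate_premises -> ¬sign_memo); with O(¬vacate_premises) we get O(¬sign_memo).
Premise 5, O(¬publish_certificate -> sign_memo), contraposes to O(¬sign_memo -> publish_certificate); with O(¬sign_memo) we get O(publish_certificate).
The contrapositive of premise 1 (O(post_bond -> ¬publish_certificate)) is O(publish_certificate -> ¬post_bond), and O(publish_certificate) is already established, so O(¬post_bond).
With premise 9, O(¬post_bond -> update_voucher), the K-axiom yields O(update_voucher).
Premise 8, O(authorize_invoice -> ¬update_voucher), contraposes to O(update_voucher -> ¬authorize_invoice); with O(update_voucher) we get O(¬authorize_invoice).
However, premise 4 gives O(authorize_invoice).
We now have both O(¬authorize_invoice) and O(authorize_invoice) — authorize_invoice is simultaneously obligatory and forbidden, violating the D-axiom.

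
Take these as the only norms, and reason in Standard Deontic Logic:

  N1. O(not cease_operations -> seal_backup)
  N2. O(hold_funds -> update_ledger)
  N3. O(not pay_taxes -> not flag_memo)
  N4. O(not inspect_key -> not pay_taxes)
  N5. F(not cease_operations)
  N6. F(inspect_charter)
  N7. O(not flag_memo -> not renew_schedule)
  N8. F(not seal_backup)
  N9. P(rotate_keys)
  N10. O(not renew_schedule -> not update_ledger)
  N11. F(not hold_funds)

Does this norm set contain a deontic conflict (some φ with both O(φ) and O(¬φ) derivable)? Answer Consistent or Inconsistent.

Consistent

Premise 1 is O(not cease_operations -> seal_backup); even if O(seal_backup) held, inferring O(not cease_operations) would be affirming the consequent — invalid.
So O(not cease_operations) is not derivable, and the apparent clash with O(cease_operations) does not arise.
A world satisfying every obligation exists (e.g. cease_operations=true, flag_memo=true, hold_funds=true, inspect_charter=false, inspect_key=true, pay_taxes=true, renew_schedule=true, rotate_keys=false, seal_backup=true, update_ledger=true); no atom is both obligatory and forbidden, so the set is consistent.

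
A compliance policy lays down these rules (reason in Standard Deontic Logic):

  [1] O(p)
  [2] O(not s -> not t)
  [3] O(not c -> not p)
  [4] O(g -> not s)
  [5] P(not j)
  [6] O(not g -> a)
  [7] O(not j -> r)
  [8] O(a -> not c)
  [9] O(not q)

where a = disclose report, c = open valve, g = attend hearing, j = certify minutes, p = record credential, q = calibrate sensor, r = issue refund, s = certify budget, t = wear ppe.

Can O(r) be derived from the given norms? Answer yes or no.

No

Premise 7 is O(not j -> r), but O(not j) is not derivable from the premises (the permission P(not j) asserts only not O(j), not O(not j)), so it does not yield O(r).
No other premise forces O(r). An ideal world satisfying every premise can still have r false, so O(r) is not derivable.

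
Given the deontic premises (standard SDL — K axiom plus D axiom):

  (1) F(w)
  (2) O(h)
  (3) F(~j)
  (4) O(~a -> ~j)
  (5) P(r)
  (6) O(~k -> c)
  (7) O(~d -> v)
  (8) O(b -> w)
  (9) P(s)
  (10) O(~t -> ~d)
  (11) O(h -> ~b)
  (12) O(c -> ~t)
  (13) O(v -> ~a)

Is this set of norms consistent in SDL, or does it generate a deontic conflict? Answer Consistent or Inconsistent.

Consistent

Premise 8 is O(b -> w), but O(b) is not derivable from the premises, so it does not yield O(w).
So O(w) is not derivable, and the apparent clash with O(~w) does not arise.
A world satisfying every obligation exists (e.g. a=true, b=false, c=false, d=true, h=true, j=true, k=true, r=false, s=false, t=true, v=false, w=false); no atom is both obligatory and forbidden, so the set is consistent.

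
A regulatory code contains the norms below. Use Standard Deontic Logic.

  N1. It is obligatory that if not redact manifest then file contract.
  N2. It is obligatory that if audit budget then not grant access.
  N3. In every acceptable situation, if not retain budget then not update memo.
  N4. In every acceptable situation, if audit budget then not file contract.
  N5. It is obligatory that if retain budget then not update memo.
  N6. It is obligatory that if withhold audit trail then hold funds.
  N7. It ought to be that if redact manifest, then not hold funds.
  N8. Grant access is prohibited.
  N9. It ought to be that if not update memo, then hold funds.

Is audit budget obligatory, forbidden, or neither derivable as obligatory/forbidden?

By case analysis on ¬retain_budget: premise 3 gives O(¬retain_budget → ¬update_memo) and premise 5 gives O(retain_budget → ¬update_memo), so O(¬update_memo) either way.
From O(¬update_memo) and premise 9, O(¬update_memo → hold_funds), we obtain O(hold_funds).
The contrapositive of premise 7 (O(redact_manifest → ¬hold_funds)) is O(hold_funds → ¬redact_manifest), and O(hold_funds) is already established, so O(¬redact_manifest).
Applying K to premise 1 (O(¬redact_manifest → file_contract)) and O(¬redact_manifest) yields O(file_contract).
The contrapositive of premise 4 (O(audit_budget → ¬file_contract)) is O(file_contract → ¬audit_budget), and O(file_contract) is already established, so O(¬audit_budget).
Premises 2, 6, 8 do not contribute to this derivation.
Thus O(¬audit_budget), which is F(audit_budget): audit_budget is forbidden.

Forbidden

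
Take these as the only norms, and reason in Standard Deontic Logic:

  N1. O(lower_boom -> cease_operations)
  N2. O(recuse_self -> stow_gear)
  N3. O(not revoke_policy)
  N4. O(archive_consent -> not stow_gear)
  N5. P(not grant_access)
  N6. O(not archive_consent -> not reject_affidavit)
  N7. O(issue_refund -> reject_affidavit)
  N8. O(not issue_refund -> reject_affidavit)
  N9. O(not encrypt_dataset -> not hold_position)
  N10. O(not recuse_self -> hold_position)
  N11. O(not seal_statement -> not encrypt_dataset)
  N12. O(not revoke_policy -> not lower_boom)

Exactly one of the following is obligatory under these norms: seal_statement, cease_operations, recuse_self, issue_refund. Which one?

seal_statement

By case analysis on not issue_refund: premise 8 gives O(not issue_refund -> reject_affidavit) and premise 7 gives O(issue_refund -> reject_affidavit), so O(reject_affidavit) either way.
Premise 6 is O(not archive_consent -> not reject_affidavit); contrapositively O(reject_affidavit -> archive_consent). Since O(reject_affidavit) holds, K gives O(archive_consent).
Premise 4 is O(archive_consent -> not stow_gear); since O(archive_consent), deontic closure gives O(not stow_gear).
Premise 2, O(recuse_self -> stow_gear), contraposes to O(not stow_gear -> not recuse_self); with O(not stow_gear) we get O(not recuse_self).
With premise 10, O(not recuse_self -> hold_position), the K-axiom yields O(hold_position).
Premise 9, O(not encrypt_dataset -> not hold_position), contraposes to O(hold_position -> encrypt_dataset); with O(hold_position) we get O(encrypt_dataset).
Premise 11, O(not seal_statement -> not encrypt_dataset), contraposes to O(encrypt_dataset -> seal_statement); with O(encrypt_dataset) we get O(seal_statement).
So O(seal_statement) holds — seal_statement is obligatory. None of the other listed options is made obligatory by any chain of premises.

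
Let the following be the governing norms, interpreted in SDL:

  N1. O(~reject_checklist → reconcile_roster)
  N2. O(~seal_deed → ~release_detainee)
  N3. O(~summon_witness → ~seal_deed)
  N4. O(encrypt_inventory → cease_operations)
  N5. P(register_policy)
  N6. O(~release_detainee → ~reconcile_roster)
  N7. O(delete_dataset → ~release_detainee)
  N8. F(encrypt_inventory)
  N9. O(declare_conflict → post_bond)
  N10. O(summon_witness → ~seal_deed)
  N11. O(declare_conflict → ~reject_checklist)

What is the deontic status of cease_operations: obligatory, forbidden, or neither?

Premise 4 is O(encrypt_inventory → cease_operations), but O(encrypt_inventory) is not derivable from the premises, so it does not yield O(cease_operations).
No premise or chain of K-axiom applications forces O(cease_operations), and none forces O(~cease_operations). So cease_operations is neither obligatory nor forbidden under these norms.

Neither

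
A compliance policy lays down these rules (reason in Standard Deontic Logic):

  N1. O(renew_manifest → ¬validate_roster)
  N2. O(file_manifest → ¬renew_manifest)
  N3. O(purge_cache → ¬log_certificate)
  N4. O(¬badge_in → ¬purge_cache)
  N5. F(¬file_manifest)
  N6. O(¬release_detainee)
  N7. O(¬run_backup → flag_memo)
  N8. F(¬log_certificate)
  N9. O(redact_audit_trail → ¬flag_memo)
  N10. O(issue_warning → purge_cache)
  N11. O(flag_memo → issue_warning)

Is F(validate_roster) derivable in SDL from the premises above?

No

Premise 1 is O(renew_manifest → ¬validate_roster), but O(renew_manifest) is not derivable from the premises, so it does not yield O(¬validate_roster).
No other premise forces O(¬validate_roster). An ideal world satisfying every premise can still have validate_roster true, so F(validate_roster) is not derivable.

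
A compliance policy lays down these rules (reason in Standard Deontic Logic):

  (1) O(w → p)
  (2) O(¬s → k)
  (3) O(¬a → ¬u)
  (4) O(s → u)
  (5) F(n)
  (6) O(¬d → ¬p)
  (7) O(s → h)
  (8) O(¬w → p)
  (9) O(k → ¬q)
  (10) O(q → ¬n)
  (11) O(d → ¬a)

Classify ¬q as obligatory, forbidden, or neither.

Obligatory

Premises 8 and 1 cover both cases: O(¬w → p) and O(w → p). Since ¬w ∨ w is a tautology, O(p) follows.
Premise 6 is O(¬d → ¬p); contrapositively O(p → d). Since O(p) holds, K gives O(d).
With premise 11, O(d → ¬a), the K-axiom yields O(¬a).
With premise 3, O(¬a → ¬u), the K-axiom yields O(¬u).
The contrapositive of premise 4 (O(s → u)) is O(¬u → ¬s), and O(¬u) is already established, so O(¬s).
From O(¬s) and premise 2, O(¬s → k), we obtain O(k).
Premise 9 is O(k → ¬q); since O(k), deontic closure gives O(¬q).
Premises 5, 7, 10 do not contribute to this derivation.
Hence ¬q is obligatory.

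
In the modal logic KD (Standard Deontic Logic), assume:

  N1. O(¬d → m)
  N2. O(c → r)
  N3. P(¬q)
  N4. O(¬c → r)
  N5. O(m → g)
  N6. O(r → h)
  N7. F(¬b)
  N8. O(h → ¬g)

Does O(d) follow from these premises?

Yes

Premises 2 and 4 are O(c → r) and O(¬c → r); every ideal world satisfies c or ¬c, so in either case r holds — hence O(r).
Applying K to premise 6 (O(r → h)) and O(r) yields O(h).
Applying K to premise 8 (O(h → ¬g)) and O(h) yields O(¬g).
Premise 5 is O(m → g); contrapositively O(¬g → ¬m). Since O(¬g) holds, K gives O(¬m).
Premise 1, O(¬d → m), contraposes to O(¬m → d); with O(¬m) we get O(d).
Premises 3, 7 do not contribute to this derivation.
So O(d) follows.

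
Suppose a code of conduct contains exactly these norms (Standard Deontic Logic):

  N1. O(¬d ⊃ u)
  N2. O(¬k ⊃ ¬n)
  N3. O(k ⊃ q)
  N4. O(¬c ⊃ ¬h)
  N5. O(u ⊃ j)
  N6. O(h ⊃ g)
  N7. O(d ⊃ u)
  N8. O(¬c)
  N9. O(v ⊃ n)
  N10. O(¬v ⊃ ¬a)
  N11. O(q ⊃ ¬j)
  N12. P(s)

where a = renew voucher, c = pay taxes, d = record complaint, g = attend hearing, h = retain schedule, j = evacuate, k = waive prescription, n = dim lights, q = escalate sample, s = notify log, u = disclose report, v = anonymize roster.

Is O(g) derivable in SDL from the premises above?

No

Premise 6 is O(h ⊃ g), but O(h) is not derivable from the premises, so it does not yield O(g).
No other premise forces O(g). An ideal world satisfying every premise can still have g false, so O(g) is not derivable.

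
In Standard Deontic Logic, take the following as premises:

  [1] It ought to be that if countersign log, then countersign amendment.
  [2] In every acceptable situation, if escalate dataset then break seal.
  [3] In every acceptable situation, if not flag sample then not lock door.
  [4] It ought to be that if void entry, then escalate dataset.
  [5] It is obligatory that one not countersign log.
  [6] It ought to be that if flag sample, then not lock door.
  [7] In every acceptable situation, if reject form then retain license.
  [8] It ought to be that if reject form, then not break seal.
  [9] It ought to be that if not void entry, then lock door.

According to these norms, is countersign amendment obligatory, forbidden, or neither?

Premise 1 is O(countersign_log → countersign_amendment), but O(countersign_log) is not derivable from the premises, so it does not yield O(countersign_amendment).
No premise or chain of K-axiom applications forces O(countersign_amendment), and none forces O(¬countersign_amendment). So countersign_amendment is neither obligatory nor forbidden under these norms.

Neither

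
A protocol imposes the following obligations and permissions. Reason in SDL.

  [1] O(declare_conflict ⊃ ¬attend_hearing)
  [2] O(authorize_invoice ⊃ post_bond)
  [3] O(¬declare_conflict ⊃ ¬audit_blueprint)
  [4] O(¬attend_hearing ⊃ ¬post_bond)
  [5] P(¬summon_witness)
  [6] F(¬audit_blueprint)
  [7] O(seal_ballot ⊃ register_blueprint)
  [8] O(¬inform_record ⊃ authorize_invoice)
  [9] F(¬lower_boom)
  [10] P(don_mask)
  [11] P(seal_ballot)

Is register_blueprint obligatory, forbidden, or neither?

Neither

Premise 7 is O(seal_ballot ⊃ register_blueprint), but O(seal_ballot) is not derivable from the premises (the permission P(seal_ballot) asserts only ¬O(¬seal_ballot), not O(seal_ballot)), so it does not yield O(register_blueprint).
No premise or chain of K-axiom applications forces O(register_blueprint), and none forces O(¬register_blueprint). So register_blueprint is neither obligatory nor forbidden under these norms.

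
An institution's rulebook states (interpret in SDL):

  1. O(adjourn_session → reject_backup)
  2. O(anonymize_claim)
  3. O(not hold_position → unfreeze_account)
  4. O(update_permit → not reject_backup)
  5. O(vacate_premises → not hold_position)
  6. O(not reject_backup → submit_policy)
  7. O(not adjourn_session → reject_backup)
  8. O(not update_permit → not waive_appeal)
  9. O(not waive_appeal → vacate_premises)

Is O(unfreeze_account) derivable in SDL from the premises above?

Premises 1 and 7 are O(adjourn_session → reject_backup) and O(not adjourn_session → reject_backup); every ideal world satisfies adjourn_session or not adjourn_session, so in either case reject_backup holds — hence O(reject_backup).
The contrapositive of premise 4 (O(update_permit → not reject_backup)) is O(reject_backup → not update_permit), and O(reject_backup) is already established, so O(not update_permit).
With premise 8, O(not update_permit → not waive_appeal), the K-axiom yields O(not waive_appeal).
Applying K to premise 9 (O(not waive_appeal → vacate_premises)) and O(not waive_appeal) yields O(vacate_premises).
With premise 5, O(vacate_premises → not hold_position), the K-axiom yields O(not hold_position).
With premise 3, O(not hold_position → unfreeze_account), the K-axiom yields O(unfreeze_account).
Premises 2, 6 do not contribute to this derivation.
So O(unfreeze_account) follows.

Yes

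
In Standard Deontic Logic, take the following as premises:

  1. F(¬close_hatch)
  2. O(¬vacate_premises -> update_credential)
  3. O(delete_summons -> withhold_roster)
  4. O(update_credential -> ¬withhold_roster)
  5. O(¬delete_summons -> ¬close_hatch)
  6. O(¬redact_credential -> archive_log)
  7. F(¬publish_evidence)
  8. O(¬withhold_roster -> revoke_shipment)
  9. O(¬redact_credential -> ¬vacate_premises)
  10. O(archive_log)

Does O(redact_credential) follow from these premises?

F(¬close_hatch) at premise 1 means O(close_hatch).
Premise 5 is O(¬delete_summons -> ¬close_hatch); contrapositively O(close_hatch -> delete_summons). Since O(close_hatch) holds, K gives O(delete_summons).
Applying K to premise 3 (O(delete_summons -> withhold_roster)) and O(delete_summons) yields O(withhold_roster).
Premise 4 is O(update_credential -> ¬withhold_roster); contrapositively O(withhold_roster -> ¬update_credential). Since O(withhold_roster) holds, K gives O(¬update_credential).
The contrapositive of premise 2 (O(¬vacate_premises -> update_credential)) is O(¬update_credential -> vacate_premises), and O(¬update_credential) is already established, so O(vacate_premises).
The contrapositive of premise 9 (O(¬redact_credential -> ¬vacate_premises)) is O(vacate_premises -> redact_credential), and O(vacate_premises) is already established, so O(redact_credential).
Premises 6, 7, 8, 10 do not contribute to this derivation.
So O(redact_credential) follows.

Yes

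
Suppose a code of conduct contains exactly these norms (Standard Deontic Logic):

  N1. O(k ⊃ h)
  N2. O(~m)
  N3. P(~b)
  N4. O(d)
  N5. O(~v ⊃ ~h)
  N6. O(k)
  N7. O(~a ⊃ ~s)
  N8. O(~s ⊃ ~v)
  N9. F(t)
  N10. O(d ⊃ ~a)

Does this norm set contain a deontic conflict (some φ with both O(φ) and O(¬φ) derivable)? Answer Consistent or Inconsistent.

From premise 4 we have O(d).
Applying K to premise 10 (O(d ⊃ ~a)) and O(d) yields O(~a).
From O(~a) and premise 7, O(~a ⊃ ~s), we obtain O(~s).
Premise 8 is O(~s ⊃ ~v); since O(~s), deontic closure gives O(~v).
From O(~v) and premise 5, O(~v ⊃ ~h), we obtain O(~h).
Premise 1 is O(k ⊃ h); contrapositively O(~h ⊃ ~k). Since O(~h) holds, K gives O(~k).
However, premise 6 gives O(k).
We now have both O(~k) and O(k) — k is simultaneously obligatory and forbidden, violating the D-axiom.

Inconsistent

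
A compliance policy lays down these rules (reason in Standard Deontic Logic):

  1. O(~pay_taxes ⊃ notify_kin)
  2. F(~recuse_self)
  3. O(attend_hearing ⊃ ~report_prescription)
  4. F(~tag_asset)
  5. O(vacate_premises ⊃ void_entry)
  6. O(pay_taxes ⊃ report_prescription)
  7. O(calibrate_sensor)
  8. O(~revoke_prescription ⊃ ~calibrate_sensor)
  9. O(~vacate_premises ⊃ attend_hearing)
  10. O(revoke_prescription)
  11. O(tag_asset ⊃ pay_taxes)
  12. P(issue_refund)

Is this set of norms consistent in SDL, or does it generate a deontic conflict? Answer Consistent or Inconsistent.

Premise 8 is O(~revoke_prescription ⊃ ~calibrate_sensor), but O(~revoke_prescription) is not derivable from the premises, so it does not yield O(~calibrate_sensor).
So O(~calibrate_sensor) is not derivable, and the apparent clash with O(calibrate_sensor) does not arise.
A world satisfying every obligation exists (e.g. attend_hearing=false, calibrate_sensor=true, issue_refund=false, notify_kin=false, pay_taxes=true, recuse_self=true, report_prescription=true, revoke_prescription=true, tag_asset=true, vacate_premises=true, void_entry=true); no atom is both obligatory and forbidden, so the set is consistent.

Consistent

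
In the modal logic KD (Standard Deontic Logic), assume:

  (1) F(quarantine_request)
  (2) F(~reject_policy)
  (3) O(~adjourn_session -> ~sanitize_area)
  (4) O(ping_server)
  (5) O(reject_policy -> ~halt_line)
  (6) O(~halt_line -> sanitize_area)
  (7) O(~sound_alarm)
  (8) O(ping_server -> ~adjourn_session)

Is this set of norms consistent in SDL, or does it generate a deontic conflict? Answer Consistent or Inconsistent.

Inconsistent

From premise 4 we have O(ping_server).
Premise 8 is O(ping_server -> ~adjourn_session); since O(ping_server), deontic closure gives O(~adjourn_session).
With premise 3, O(~adjourn_session -> ~sanitize_area), the K-axiom yields O(~sanitize_area).
Premise 6 is O(~halt_line -> sanitize_area); contrapositively O(~sanitize_area -> halt_line). Since O(~sanitize_area) holds, K gives O(halt_line).
Premise 5, O(reject_policy -> ~halt_line), contraposes to O(halt_line -> ~reject_policy); with O(halt_line) we get O(~reject_policy).
But premise 2, F(~reject_policy), means O(reject_policy).
We now have both O(~reject_policy) and O(reject_policy) — reject_policy is simultaneously obligatory and forbidden, violating the D-axiom.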